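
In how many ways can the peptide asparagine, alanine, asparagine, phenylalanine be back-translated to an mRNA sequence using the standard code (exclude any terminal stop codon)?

32

Asn: 2 codons.
Ala: 4 codons.
Asn: 2 codons.
Phe: 2 codons.
2 × 4 × 2 × 2 = 32.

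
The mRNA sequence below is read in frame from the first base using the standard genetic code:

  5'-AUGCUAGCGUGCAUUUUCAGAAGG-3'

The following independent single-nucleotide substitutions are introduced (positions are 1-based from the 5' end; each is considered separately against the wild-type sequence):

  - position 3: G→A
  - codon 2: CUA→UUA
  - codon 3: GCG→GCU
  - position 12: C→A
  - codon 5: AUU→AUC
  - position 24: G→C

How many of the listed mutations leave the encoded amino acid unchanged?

Codon 1: AUG (Met) → AUA (Ile) — missense.
Codon 2: CUA (Leu) → UUA (Leu) — synonymous.
Codon 3: GCG (Ala) → GCU (Ala) — synonymous.
Codon 4: UGC (Cys) → UGA (Stop) — nonsense.
Codon 5: AUU (Ile) → AUC (Ile) — synonymous.
Codon 8: AGG (Arg) → AGC (Ser) — missense.
Synonymous: 3 of 6.

3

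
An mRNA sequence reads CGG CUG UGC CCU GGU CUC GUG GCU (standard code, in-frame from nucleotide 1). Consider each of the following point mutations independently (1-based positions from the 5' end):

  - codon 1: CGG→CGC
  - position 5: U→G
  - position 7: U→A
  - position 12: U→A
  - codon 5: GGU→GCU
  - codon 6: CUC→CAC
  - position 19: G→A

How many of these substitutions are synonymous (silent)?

Codon 1: CGG (Arg) → CGC (Arg) — synonymous.
Codon 2: CUG (Leu) → CGG (Arg) — missense.
Codon 3: UGC (Cys) → AGC (Ser) — missense.
Codon 4: CCU (Pro) → CCA (Pro) — synonymous.
Codon 5: GGU (Gly) → GCU (Ala) — missense.
Codon 6: CUC (Leu) → CAC (His) — missense.
Codon 7: GUG (Val) → AUG (Met) — missense.
Synonymous: 2 of 7.

2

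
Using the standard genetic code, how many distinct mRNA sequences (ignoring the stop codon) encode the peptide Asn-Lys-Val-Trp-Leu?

Asn: 2 codons.
Lys: 2 codons.
Val: 4 codons.
Trp: 1 codon.
Leu: 6 codons.
2 × 2 × 4 × 1 × 6 = 96.

96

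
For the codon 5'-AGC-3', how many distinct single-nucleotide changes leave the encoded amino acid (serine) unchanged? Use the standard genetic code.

Position 1: none → 0 synonymous.
Position 2: none → 0 synonymous.
Position 3: AGU → 1 synonymous.
Total: 0 + 0 + 1 = 1.

1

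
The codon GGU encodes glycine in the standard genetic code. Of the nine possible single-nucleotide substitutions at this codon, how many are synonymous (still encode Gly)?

Position 1: none → 0 synonymous.
Position 2: none → 0 synonymous.
Position 3: GGC, GGA, GGG → 3 synonymous.
Total: 0 + 0 + 3 = 3.

3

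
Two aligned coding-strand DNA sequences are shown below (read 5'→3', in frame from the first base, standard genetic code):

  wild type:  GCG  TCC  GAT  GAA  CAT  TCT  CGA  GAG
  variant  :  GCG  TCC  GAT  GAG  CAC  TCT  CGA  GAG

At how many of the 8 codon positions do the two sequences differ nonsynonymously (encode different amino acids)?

Codon 1: GCG Ala / GCG Ala — identical.
Codon 2: TCC Ser / TCC Ser — identical.
Codon 3: GAT Asp / GAT Asp — identical.
Codon 4: GAA Glu / GAG Glu — synonymous.
Codon 5: CAT His / CAC His — synonymous.
Codon 6: TCT Ser / TCT Ser — identical.
Codon 7: CGA Arg / CGA Arg — identical.
Codon 8: GAG Glu / GAG Glu — identical.
Nonsynonymous differences: 0.

0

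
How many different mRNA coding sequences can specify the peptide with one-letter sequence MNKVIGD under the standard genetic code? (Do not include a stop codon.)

384

Met: 1 codon.
Asn: 2 codons.
Lys: 2 codons.
Val: 4 codons.
Ile: 3 codons.
Gly: 4 codons.
Asp: 2 codons.
1 × 2 × 2 × 4 × 3 × 4 × 2 = 384.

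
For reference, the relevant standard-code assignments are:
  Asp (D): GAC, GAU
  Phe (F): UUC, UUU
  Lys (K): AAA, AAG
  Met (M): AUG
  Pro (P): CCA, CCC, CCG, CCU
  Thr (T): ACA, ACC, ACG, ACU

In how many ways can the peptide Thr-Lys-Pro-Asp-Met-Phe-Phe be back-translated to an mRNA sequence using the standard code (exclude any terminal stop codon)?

Thr: 4 codons.
Lys: 2 codons.
Pro: 4 codons.
Asp: 2 codons.
Met: 1 codon.
Phe: 2 codons.
Phe: 2 codons.
4 × 2 × 4 × 2 × 1 × 2 × 2 = 256.

256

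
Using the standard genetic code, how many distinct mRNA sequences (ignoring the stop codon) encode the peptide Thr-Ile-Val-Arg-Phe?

Thr: 4 codons.
Ile: 3 codons.
Val: 4 codons.
Arg: 6 codons.
Phe: 2 codons.
4 × 3 × 4 × 6 × 2 = 576.

576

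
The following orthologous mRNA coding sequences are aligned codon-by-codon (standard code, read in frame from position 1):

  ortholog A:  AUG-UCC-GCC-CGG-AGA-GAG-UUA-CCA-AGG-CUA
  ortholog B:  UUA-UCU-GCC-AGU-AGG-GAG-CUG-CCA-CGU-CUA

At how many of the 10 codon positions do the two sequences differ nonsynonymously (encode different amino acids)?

2

Codon 1: AUG Met / UUA Leu — nonsynonymous.
Codon 2: UCC Ser / UCU Ser — synonymous.
Codon 3: GCC Ala / GCC Ala — identical.
Codon 4: CGG Arg / AGU Ser — nonsynonymous.
Codon 5: AGA Arg / AGG Arg — synonymous.
Codon 6: GAG Glu / GAG Glu — identical.
Codon 7: UUA Leu / CUG Leu — synonymous.
Codon 8: CCA Pro / CCA Pro — identical.
Codon 9: AGG Arg / CGU Arg — synonymous.
Codon 10: CUA Leu / CUA Leu — identical.
Nonsynonymous differences: 2.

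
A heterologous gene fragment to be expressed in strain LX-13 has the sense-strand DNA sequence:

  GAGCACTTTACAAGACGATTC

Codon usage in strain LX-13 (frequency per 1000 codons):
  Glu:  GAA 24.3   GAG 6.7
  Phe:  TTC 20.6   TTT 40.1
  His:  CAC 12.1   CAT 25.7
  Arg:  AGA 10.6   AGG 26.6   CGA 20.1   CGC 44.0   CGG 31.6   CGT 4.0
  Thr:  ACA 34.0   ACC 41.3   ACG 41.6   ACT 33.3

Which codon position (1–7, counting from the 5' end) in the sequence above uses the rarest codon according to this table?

1

Codon 1 GAG (Glu): 6.7 per 1000.
Codon 2 CAC (His): 12.1 per 1000.
Codon 3 TTT (Phe): 40.1 per 1000.
Codon 4 ACA (Thr): 34.0 per 1000.
Codon 5 AGA (Arg): 10.6 per 1000.
Codon 6 CGA (Arg): 20.1 per 1000.
Codon 7 TTC (Phe): 20.6 per 1000.
Lowest frequency is 6.7 at codon 1.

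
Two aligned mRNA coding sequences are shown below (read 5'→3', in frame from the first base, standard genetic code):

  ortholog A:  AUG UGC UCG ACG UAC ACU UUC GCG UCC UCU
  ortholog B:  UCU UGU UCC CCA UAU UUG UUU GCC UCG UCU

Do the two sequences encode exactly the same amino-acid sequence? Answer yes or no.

no

Codon 1: AUG Met / UCU Ser — nonsynonymous.
Codon 2: UGC Cys / UGU Cys — synonymous.
Codon 3: UCG Ser / UCC Ser — synonymous.
Codon 4: ACG Thr / CCA Pro — nonsynonymous.
Codon 5: UAC Tyr / UAU Tyr — synonymous.
Codon 6: ACU Thr / UUG Leu — nonsynonymous.
Codon 7: UUC Phe / UUU Phe — synonymous.
Codon 8: GCG Ala / GCC Ala — synonymous.
Codon 9: UCC Ser / UCG Ser — synonymous.
Codon 10: UCU Ser / UCU Ser — identical.
Nonsynonymous differences: 3 → different protein.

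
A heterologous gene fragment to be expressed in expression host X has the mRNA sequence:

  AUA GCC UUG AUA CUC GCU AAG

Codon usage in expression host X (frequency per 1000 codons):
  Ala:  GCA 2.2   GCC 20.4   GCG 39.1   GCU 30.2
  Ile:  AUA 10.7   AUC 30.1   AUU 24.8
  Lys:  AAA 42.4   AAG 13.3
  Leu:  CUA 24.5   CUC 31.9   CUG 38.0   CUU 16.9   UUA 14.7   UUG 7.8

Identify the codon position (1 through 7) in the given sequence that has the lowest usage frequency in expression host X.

Codon 1 AUA (Ile): 10.7 per 1000.
Codon 2 GCC (Ala): 20.4 per 1000.
Codon 3 UUG (Leu): 7.8 per 1000.
Codon 4 AUA (Ile): 10.7 per 1000.
Codon 5 CUC (Leu): 31.9 per 1000.
Codon 6 GCU (Ala): 30.2 per 1000.
Codon 7 AAG (Lys): 13.3 per 1000.
Lowest frequency is 7.8 at codon 3.

3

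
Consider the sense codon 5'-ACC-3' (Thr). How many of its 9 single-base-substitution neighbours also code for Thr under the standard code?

3

Position 1: none → 0 synonymous.
Position 2: none → 0 synonymous.
Position 3: ACU, ACA, ACG → 3 synonymous.
Total: 0 + 0 + 3 = 3.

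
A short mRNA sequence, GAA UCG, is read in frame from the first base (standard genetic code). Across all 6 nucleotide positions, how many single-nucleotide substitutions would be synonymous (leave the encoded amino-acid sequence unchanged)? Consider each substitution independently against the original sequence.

4

Codon 1 (GAA, Glu): 1 synonymous substitution.
Codon 2 (UCG, Ser): 3 synonymous substitutions.
Total: 1 + 3 = 4.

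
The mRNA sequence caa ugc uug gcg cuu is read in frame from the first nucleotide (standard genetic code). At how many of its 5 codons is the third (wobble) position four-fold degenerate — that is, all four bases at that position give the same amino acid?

2

Codon 1 CAA (Gln): third position 2-fold.
Codon 2 UGC (Cys): third position 2-fold.
Codon 3 UUG (Leu): third position 2-fold.
Codon 4 GCG (Ala): third position 4-fold.
Codon 5 CUU (Leu): third position 4-fold.
Four-fold degenerate third positions: 2.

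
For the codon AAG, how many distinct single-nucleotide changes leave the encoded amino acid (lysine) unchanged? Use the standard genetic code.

Position 1: none → 0 synonymous.
Position 2: none → 0 synonymous.
Position 3: AAA → 1 synonymous.
Total: 0 + 0 + 1 = 1.

1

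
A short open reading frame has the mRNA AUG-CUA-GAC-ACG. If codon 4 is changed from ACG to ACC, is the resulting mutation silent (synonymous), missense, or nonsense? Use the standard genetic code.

silent

Position 12 falls in codon 4: ACG → Thr.
After the substitution the codon is ACC → Thr.
Both encode Thr, so the change is synonymous.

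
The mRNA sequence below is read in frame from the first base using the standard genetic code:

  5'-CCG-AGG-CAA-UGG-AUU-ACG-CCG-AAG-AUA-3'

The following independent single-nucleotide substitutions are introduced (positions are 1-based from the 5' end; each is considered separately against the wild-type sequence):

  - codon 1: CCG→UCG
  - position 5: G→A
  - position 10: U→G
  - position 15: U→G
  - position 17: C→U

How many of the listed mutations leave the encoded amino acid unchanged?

0

Codon 1: CCG (Pro) → UCG (Ser) — missense.
Codon 2: AGG (Arg) → AAG (Lys) — missense.
Codon 4: UGG (Trp) → GGG (Gly) — missense.
Codon 5: AUU (Ile) → AUG (Met) — missense.
Codon 6: ACG (Thr) → AUG (Met) — missense.
Synonymous: 0 of 5.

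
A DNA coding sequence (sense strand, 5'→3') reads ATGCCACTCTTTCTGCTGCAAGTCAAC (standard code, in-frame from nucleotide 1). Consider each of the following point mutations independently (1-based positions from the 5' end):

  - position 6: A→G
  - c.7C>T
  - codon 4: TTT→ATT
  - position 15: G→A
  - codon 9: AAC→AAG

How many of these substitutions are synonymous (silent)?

Codon 2: CCA (Pro) → CCG (Pro) — synonymous.
Codon 3: CTC (Leu) → TTC (Phe) — missense.
Codon 4: TTT (Phe) → ATT (Ile) — missense.
Codon 5: CTG (Leu) → CTA (Leu) — synonymous.
Codon 9: AAC (Asn) → AAG (Lys) — missense.
Synonymous: 2 of 5.

2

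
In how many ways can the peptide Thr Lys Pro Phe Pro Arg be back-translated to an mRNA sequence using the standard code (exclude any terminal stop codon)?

1536

Thr: 4 codons.
Lys: 2 codons.
Pro: 4 codons.
Phe: 2 codons.
Pro: 4 codons.
Arg: 6 codons.
4 × 2 × 4 × 2 × 4 × 6 = 1536.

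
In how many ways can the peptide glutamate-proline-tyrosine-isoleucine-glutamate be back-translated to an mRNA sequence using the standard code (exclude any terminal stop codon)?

96

Glu: 2 codons.
Pro: 4 codons.
Tyr: 2 codons.
Ile: 3 codons.
Glu: 2 codons.
2 × 4 × 2 × 3 × 2 = 96.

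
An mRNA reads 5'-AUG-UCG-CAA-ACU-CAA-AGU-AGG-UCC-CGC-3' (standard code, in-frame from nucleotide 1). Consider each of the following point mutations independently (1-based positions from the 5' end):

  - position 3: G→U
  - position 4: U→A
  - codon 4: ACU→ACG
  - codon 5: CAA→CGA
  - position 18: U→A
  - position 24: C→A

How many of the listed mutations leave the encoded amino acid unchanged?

Codon 1: AUG (Met) → AUU (Ile) — missense.
Codon 2: UCG (Ser) → ACG (Thr) — missense.
Codon 4: ACU (Thr) → ACG (Thr) — synonymous.
Codon 5: CAA (Gln) → CGA (Arg) — missense.
Codon 6: AGU (Ser) → AGA (Arg) — missense.
Codon 8: UCC (Ser) → UCA (Ser) — synonymous.
Synonymous: 2 of 6.

2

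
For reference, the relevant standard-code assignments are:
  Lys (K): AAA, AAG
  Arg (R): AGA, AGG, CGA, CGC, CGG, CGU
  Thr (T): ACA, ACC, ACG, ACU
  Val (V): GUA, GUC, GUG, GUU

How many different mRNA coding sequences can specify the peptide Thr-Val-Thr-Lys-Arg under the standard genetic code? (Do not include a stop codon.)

Thr: 4 codons.
Val: 4 codons.
Thr: 4 codons.
Lys: 2 codons.
Arg: 6 codons.
4 × 4 × 4 × 2 × 6 = 768.

768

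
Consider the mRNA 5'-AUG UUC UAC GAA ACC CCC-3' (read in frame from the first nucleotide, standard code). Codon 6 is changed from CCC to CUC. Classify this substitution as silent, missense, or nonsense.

Position 17 falls in codon 6: CCC → Pro.
After the substitution the codon is CUC → Leu.
Pro ≠ Leu, so this is a missense mutation.

missense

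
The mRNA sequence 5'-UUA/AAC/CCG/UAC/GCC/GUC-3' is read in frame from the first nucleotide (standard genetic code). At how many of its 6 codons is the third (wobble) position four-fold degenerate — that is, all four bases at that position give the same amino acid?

3

Codon 1 UUA (Leu): third position 2-fold.
Codon 2 AAC (Asn): third position 2-fold.
Codon 3 CCG (Pro): third position 4-fold.
Codon 4 UAC (Tyr): third position 2-fold.
Codon 5 GCC (Ala): third position 4-fold.
Codon 6 GUC (Val): third position 4-fold.
Four-fold degenerate third positions: 3.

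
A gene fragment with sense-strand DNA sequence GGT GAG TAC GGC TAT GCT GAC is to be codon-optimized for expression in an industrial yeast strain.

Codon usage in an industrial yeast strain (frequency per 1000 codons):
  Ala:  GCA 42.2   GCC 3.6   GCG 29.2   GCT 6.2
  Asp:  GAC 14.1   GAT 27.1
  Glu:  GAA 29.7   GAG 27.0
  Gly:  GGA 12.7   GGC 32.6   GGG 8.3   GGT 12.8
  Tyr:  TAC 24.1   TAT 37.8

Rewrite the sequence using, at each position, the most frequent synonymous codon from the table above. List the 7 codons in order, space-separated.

GGC GAA TAT GGC TAT GCA GAT

Codon 1 (Gly): best is GGC at 32.6.
Codon 2 (Glu): best is GAA at 29.7.
Codon 3 (Tyr): best is TAT at 37.8.
Codon 4 (Gly): best is GGC at 32.6.
Codon 5 (Tyr): best is TAT at 37.8.
Codon 6 (Ala): best is GCA at 42.2.
Codon 7 (Asp): best is GAT at 27.1.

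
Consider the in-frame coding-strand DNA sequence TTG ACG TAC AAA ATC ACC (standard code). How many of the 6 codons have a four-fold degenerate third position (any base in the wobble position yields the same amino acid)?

Codon 1 TTG (Leu): third position 2-fold.
Codon 2 ACG (Thr): third position 4-fold.
Codon 3 TAC (Tyr): third position 2-fold.
Codon 4 AAA (Lys): third position 2-fold.
Codon 5 ATC (Ile): third position 3-fold.
Codon 6 ACC (Thr): third position 4-fold.
Four-fold degenerate third positions: 2.

2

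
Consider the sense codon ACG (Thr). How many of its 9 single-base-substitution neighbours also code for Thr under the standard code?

Position 1: none → 0 synonymous.
Position 2: none → 0 synonymous.
Position 3: ACT, ACC, ACA → 3 synonymous.
Total: 0 + 0 + 3 = 3.

3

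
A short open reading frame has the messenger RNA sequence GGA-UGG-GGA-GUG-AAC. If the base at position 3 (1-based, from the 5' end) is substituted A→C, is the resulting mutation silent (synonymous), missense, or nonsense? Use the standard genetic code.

silent

Position 3 falls in codon 1: GGA → Gly.
After the substitution the codon is GGC → Gly.
Both encode Gly, so the change is synonymous.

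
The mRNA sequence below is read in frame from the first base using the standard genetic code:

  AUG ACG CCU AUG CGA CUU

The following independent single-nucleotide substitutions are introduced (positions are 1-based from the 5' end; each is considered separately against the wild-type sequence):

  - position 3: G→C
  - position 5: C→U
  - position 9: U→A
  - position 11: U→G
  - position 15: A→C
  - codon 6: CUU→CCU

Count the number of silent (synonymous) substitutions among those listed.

Codon 1: AUG (Met) → AUC (Ile) — missense.
Codon 2: ACG (Thr) → AUG (Met) — missense.
Codon 3: CCU (Pro) → CCA (Pro) — synonymous.
Codon 4: AUG (Met) → AGG (Arg) — missense.
Codon 5: CGA (Arg) → CGC (Arg) — synonymous.
Codon 6: CUU (Leu) → CCU (Pro) — missense.
Synonymous: 2 of 6.

2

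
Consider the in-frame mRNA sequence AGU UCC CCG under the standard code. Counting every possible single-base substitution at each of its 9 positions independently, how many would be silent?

Codon 1 (AGU, Ser): 1 synonymous substitution.
Codon 2 (UCC, Ser): 3 synonymous substitutions.
Codon 3 (CCG, Pro): 3 synonymous substitutions.
Total: 1 + 3 + 3 = 7.

7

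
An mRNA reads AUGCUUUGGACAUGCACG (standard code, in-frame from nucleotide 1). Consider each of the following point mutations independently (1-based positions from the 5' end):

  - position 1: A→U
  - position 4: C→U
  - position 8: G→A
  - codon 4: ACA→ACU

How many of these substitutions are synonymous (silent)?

1

Codon 1: AUG (Met) → UUG (Leu) — missense.
Codon 2: CUU (Leu) → UUU (Phe) — missense.
Codon 3: UGG (Trp) → UAG (Stop) — nonsense.
Codon 4: ACA (Thr) → ACU (Thr) — synonymous.
Synonymous: 1 of 4.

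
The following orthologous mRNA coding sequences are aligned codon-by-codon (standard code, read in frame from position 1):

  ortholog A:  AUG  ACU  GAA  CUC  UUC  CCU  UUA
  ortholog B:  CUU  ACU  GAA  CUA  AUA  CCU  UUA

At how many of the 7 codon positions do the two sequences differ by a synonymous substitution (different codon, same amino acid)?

1

Codon 1: AUG Met / CUU Leu — nonsynonymous.
Codon 2: ACU Thr / ACU Thr — identical.
Codon 3: GAA Glu / GAA Glu — identical.
Codon 4: CUC Leu / CUA Leu — synonymous.
Codon 5: UUC Phe / AUA Ile — nonsynonymous.
Codon 6: CCU Pro / CCU Pro — identical.
Codon 7: UUA Leu / UUA Leu — identical.
Synonymous differences: 1.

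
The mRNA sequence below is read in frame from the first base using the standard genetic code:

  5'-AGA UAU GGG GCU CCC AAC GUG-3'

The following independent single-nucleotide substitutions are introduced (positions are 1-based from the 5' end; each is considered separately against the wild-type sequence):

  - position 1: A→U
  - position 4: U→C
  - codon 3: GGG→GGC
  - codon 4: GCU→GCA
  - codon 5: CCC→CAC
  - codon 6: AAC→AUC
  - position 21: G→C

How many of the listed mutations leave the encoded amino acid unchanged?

3

Codon 1: AGA (Arg) → UGA (Stop) — nonsense.
Codon 2: UAU (Tyr) → CAU (His) — missense.
Codon 3: GGG (Gly) → GGC (Gly) — synonymous.
Codon 4: GCU (Ala) → GCA (Ala) — synonymous.
Codon 5: CCC (Pro) → CAC (His) — missense.
Codon 6: AAC (Asn) → AUC (Ile) — missense.
Codon 7: GUG (Val) → GUC (Val) — synonymous.
Synonymous: 3 of 7.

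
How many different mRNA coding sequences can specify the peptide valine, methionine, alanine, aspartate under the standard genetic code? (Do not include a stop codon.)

32

Val: 4 codons.
Met: 1 codon.
Ala: 4 codons.
Asp: 2 codons.
4 × 1 × 4 × 2 = 32.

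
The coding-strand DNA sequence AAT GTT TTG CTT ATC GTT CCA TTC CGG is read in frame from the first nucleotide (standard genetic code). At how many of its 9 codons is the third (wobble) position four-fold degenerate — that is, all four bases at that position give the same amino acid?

Codon 1 AAT (Asn): third position 2-fold.
Codon 2 GTT (Val): third position 4-fold.
Codon 3 TTG (Leu): third position 2-fold.
Codon 4 CTT (Leu): third position 4-fold.
Codon 5 ATC (Ile): third position 3-fold.
Codon 6 GTT (Val): third position 4-fold.
Codon 7 CCA (Pro): third position 4-fold.
Codon 8 TTC (Phe): third position 2-fold.
Codon 9 CGG (Arg): third position 4-fold.
Four-fold degenerate third positions: 5.

5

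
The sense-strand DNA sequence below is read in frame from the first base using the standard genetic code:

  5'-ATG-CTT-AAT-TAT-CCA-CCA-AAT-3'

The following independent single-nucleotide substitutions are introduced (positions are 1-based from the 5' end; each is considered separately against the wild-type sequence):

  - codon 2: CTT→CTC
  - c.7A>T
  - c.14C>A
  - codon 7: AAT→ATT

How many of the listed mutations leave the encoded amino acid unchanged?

1

Codon 2: CTT (Leu) → CTC (Leu) — synonymous.
Codon 3: AAT (Asn) → TAT (Tyr) — missense.
Codon 5: CCA (Pro) → CAA (Gln) — missense.
Codon 7: AAT (Asn) → ATT (Ile) — missense.
Synonymous: 1 of 4.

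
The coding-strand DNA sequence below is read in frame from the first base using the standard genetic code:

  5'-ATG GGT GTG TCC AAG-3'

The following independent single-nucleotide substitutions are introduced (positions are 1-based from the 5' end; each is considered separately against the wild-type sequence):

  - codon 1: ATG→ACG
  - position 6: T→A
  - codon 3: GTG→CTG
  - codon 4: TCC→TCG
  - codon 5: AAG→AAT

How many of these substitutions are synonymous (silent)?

Codon 1: ATG (Met) → ACG (Thr) — missense.
Codon 2: GGT (Gly) → GGA (Gly) — synonymous.
Codon 3: GTG (Val) → CTG (Leu) — missense.
Codon 4: TCC (Ser) → TCG (Ser) — synonymous.
Codon 5: AAG (Lys) → AAT (Asn) — missense.
Synonymous: 2 of 5.

2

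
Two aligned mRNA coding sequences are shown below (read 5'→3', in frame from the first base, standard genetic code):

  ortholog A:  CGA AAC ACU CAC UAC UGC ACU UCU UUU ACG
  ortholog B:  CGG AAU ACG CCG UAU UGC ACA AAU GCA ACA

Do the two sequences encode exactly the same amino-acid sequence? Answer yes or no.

Codon 1: CGA Arg / CGG Arg — synonymous.
Codon 2: AAC Asn / AAU Asn — synonymous.
Codon 3: ACU Thr / ACG Thr — synonymous.
Codon 4: CAC His / CCG Pro — nonsynonymous.
Codon 5: UAC Tyr / UAU Tyr — synonymous.
Codon 6: UGC Cys / UGC Cys — identical.
Codon 7: ACU Thr / ACA Thr — synonymous.
Codon 8: UCU Ser / AAU Asn — nonsynonymous.
Codon 9: UUU Phe / GCA Ala — nonsynonymous.
Codon 10: ACG Thr / ACA Thr — synonymous.
Nonsynonymous differences: 3 → different protein.

no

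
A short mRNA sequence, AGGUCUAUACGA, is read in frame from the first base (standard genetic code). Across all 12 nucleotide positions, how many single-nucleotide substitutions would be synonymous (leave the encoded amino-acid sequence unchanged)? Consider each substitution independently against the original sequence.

Codon 1 (AGG, Arg): 2 synonymous substitutions.
Codon 2 (UCU, Ser): 3 synonymous substitutions.
Codon 3 (AUA, Ile): 2 synonymous substitutions.
Codon 4 (CGA, Arg): 4 synonymous substitutions.
Total: 2 + 3 + 2 + 4 = 11.

11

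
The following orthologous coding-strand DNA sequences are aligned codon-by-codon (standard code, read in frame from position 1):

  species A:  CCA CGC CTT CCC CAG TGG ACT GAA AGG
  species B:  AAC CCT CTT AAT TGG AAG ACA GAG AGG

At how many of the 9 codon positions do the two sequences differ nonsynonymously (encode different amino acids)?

Codon 1: CCA Pro / AAC Asn — nonsynonymous.
Codon 2: CGC Arg / CCT Pro — nonsynonymous.
Codon 3: CTT Leu / CTT Leu — identical.
Codon 4: CCC Pro / AAT Asn — nonsynonymous.
Codon 5: CAG Gln / TGG Trp — nonsynonymous.
Codon 6: TGG Trp / AAG Lys — nonsynonymous.
Codon 7: ACT Thr / ACA Thr — synonymous.
Codon 8: GAA Glu / GAG Glu — synonymous.
Codon 9: AGG Arg / AGG Arg — identical.
Nonsynonymous differences: 5.

5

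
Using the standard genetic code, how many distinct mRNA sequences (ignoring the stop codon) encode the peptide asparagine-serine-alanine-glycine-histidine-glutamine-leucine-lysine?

Asn: 2 codons.
Ser: 6 codons.
Ala: 4 codons.
Gly: 4 codons.
His: 2 codons.
Gln: 2 codons.
Leu: 6 codons.
Lys: 2 codons.
2 × 6 × 4 × 4 × 2 × 2 × 6 × 2 = 9216.

9216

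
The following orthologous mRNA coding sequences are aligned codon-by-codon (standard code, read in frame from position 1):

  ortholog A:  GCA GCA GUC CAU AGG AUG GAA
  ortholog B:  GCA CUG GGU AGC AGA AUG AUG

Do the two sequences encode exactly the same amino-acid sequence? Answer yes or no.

Codon 1: GCA Ala / GCA Ala — identical.
Codon 2: GCA Ala / CUG Leu — nonsynonymous.
Codon 3: GUC Val / GGU Gly — nonsynonymous.
Codon 4: CAU His / AGC Ser — nonsynonymous.
Codon 5: AGG Arg / AGA Arg — synonymous.
Codon 6: AUG Met / AUG Met — identical.
Codon 7: GAA Glu / AUG Met — nonsynonymous.
Nonsynonymous differences: 4 → different protein.

no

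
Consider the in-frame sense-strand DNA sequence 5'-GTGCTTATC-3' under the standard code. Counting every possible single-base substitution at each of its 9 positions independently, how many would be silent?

8

Codon 1 (GTG, Val): 3 synonymous substitutions.
Codon 2 (CTT, Leu): 3 synonymous substitutions.
Codon 3 (ATC, Ile): 2 synonymous substitutions.
Total: 3 + 3 + 2 = 8.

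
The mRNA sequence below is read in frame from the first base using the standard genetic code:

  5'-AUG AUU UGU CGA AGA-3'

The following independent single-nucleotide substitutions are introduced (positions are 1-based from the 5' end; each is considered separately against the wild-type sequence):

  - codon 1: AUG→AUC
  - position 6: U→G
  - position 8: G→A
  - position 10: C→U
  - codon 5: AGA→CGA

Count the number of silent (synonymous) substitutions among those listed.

1

Codon 1: AUG (Met) → AUC (Ile) — missense.
Codon 2: AUU (Ile) → AUG (Met) — missense.
Codon 3: UGU (Cys) → UAU (Tyr) — missense.
Codon 4: CGA (Arg) → UGA (Stop) — nonsense.
Codon 5: AGA (Arg) → CGA (Arg) — synonymous.
Synonymous: 1 of 5.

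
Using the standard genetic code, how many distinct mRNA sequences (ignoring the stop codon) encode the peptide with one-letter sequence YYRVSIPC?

Tyr: 2 codons.
Tyr: 2 codons.
Arg: 6 codons.
Val: 4 codons.
Ser: 6 codons.
Ile: 3 codons.
Pro: 4 codons.
Cys: 2 codons.
2 × 2 × 6 × 4 × 6 × 3 × 4 × 2 = 13824.

13824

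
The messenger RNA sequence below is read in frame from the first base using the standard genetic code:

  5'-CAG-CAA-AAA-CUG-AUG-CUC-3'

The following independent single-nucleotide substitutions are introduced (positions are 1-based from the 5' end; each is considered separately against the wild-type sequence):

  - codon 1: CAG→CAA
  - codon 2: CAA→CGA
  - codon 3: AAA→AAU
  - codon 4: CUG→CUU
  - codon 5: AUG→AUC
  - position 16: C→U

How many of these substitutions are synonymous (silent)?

2

Codon 1: CAG (Gln) → CAA (Gln) — synonymous.
Codon 2: CAA (Gln) → CGA (Arg) — missense.
Codon 3: AAA (Lys) → AAU (Asn) — missense.
Codon 4: CUG (Leu) → CUU (Leu) — synonymous.
Codon 5: AUG (Met) → AUC (Ile) — missense.
Codon 6: CUC (Leu) → UUC (Phe) — missense.
Synonymous: 2 of 6.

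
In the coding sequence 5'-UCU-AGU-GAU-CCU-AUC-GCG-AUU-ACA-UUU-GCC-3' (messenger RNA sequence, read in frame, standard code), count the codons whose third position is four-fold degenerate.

Codon 1 UCU (Ser): third position 4-fold.
Codon 2 AGU (Ser): third position 2-fold.
Codon 3 GAU (Asp): third position 2-fold.
Codon 4 CCU (Pro): third position 4-fold.
Codon 5 AUC (Ile): third position 3-fold.
Codon 6 GCG (Ala): third position 4-fold.
Codon 7 AUU (Ile): third position 3-fold.
Codon 8 ACA (Thr): third position 4-fold.
Codon 9 UUU (Phe): third position 2-fold.
Codon 10 GCC (Ala): third position 4-fold.
Four-fold degenerate third positions: 5.

5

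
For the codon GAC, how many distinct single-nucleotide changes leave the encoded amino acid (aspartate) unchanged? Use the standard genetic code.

1

Position 1: none → 0 synonymous.
Position 2: none → 0 synonymous.
Position 3: GAU → 1 synonymous.
Total: 0 + 0 + 1 = 1.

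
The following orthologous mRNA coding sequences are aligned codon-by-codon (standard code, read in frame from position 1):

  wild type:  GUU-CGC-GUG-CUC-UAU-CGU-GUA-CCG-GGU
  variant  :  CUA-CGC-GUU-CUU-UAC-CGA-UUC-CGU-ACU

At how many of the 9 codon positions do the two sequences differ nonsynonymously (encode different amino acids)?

Codon 1: GUU Val / CUA Leu — nonsynonymous.
Codon 2: CGC Arg / CGC Arg — identical.
Codon 3: GUG Val / GUU Val — synonymous.
Codon 4: CUC Leu / CUU Leu — synonymous.
Codon 5: UAU Tyr / UAC Tyr — synonymous.
Codon 6: CGU Arg / CGA Arg — synonymous.
Codon 7: GUA Val / UUC Phe — nonsynonymous.
Codon 8: CCG Pro / CGU Arg — nonsynonymous.
Codon 9: GGU Gly / ACU Thr — nonsynonymous.
Nonsynonymous differences: 4.

4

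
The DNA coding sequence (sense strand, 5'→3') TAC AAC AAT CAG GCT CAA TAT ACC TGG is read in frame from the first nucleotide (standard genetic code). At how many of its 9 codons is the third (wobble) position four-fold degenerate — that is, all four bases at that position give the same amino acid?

Codon 1 TAC (Tyr): third position 2-fold.
Codon 2 AAC (Asn): third position 2-fold.
Codon 3 AAT (Asn): third position 2-fold.
Codon 4 CAG (Gln): third position 2-fold.
Codon 5 GCT (Ala): third position 4-fold.
Codon 6 CAA (Gln): third position 2-fold.
Codon 7 TAT (Tyr): third position 2-fold.
Codon 8 ACC (Thr): third position 4-fold.
Codon 9 TGG (Trp): third position 1-fold.
Four-fold degenerate third positions: 2.

2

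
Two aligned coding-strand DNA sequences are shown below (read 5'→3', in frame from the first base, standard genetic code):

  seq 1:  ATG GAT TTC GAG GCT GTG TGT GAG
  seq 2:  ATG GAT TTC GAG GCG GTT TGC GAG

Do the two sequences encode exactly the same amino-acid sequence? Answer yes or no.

Codon 1: ATG Met / ATG Met — identical.
Codon 2: GAT Asp / GAT Asp — identical.
Codon 3: TTC Phe / TTC Phe — identical.
Codon 4: GAG Glu / GAG Glu — identical.
Codon 5: GCT Ala / GCG Ala — synonymous.
Codon 6: GTG Val / GTT Val — synonymous.
Codon 7: TGT Cys / TGC Cys — synonymous.
Codon 8: GAG Glu / GAG Glu — identical.
Nonsynonymous differences: 0 → same protein.

yes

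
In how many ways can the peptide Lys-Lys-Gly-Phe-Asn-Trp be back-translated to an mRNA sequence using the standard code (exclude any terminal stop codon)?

64

Lys: 2 codons.
Lys: 2 codons.
Gly: 4 codons.
Phe: 2 codons.
Asn: 2 codons.
Trp: 1 codon.
2 × 2 × 4 × 2 × 2 × 1 = 64.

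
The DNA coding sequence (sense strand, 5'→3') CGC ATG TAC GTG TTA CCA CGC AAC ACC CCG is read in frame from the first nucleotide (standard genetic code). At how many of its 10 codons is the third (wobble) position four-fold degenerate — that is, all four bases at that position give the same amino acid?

Codon 1 CGC (Arg): third position 4-fold.
Codon 2 ATG (Met): third position 1-fold.
Codon 3 TAC (Tyr): third position 2-fold.
Codon 4 GTG (Val): third position 4-fold.
Codon 5 TTA (Leu): third position 2-fold.
Codon 6 CCA (Pro): third position 4-fold.
Codon 7 CGC (Arg): third position 4-fold.
Codon 8 AAC (Asn): third position 2-fold.
Codon 9 ACC (Thr): third position 4-fold.
Codon 10 CCG (Pro): third position 4-fold.
Four-fold degenerate third positions: 6.

6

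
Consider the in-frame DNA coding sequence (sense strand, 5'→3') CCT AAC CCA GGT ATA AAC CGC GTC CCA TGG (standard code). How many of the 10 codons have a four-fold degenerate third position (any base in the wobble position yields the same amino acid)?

Codon 1 CCT (Pro): third position 4-fold.
Codon 2 AAC (Asn): third position 2-fold.
Codon 3 CCA (Pro): third position 4-fold.
Codon 4 GGT (Gly): third position 4-fold.
Codon 5 ATA (Ile): third position 3-fold.
Codon 6 AAC (Asn): third position 2-fold.
Codon 7 CGC (Arg): third position 4-fold.
Codon 8 GTC (Val): third position 4-fold.
Codon 9 CCA (Pro): third position 4-fold.
Codon 10 TGG (Trp): third position 1-fold.
Four-fold degenerate third positions: 6.

6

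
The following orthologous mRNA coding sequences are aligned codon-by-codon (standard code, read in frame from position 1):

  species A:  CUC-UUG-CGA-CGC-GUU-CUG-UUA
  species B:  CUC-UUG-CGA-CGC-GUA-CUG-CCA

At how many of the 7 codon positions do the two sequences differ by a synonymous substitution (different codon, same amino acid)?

Codon 1: CUC Leu / CUC Leu — identical.
Codon 2: UUG Leu / UUG Leu — identical.
Codon 3: CGA Arg / CGA Arg — identical.
Codon 4: CGC Arg / CGC Arg — identical.
Codon 5: GUU Val / GUA Val — synonymous.
Codon 6: CUG Leu / CUG Leu — identical.
Codon 7: UUA Leu / CCA Pro — nonsynonymous.
Synonymous differences: 1.

1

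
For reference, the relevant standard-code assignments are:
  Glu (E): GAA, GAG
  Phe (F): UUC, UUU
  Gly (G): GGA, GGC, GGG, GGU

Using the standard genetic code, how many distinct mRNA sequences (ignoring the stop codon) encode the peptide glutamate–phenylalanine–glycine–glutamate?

Glu: 2 codons.
Phe: 2 codons.
Gly: 4 codons.
Glu: 2 codons.
2 × 2 × 4 × 2 = 32.

32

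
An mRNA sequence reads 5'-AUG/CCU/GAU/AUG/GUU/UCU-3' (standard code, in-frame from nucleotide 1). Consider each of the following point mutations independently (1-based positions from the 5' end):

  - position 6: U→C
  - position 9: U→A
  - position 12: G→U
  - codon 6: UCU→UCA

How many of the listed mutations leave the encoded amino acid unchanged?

Codon 2: CCU (Pro) → CCC (Pro) — synonymous.
Codon 3: GAU (Asp) → GAA (Glu) — missense.
Codon 4: AUG (Met) → AUU (Ile) — missense.
Codon 6: UCU (Ser) → UCA (Ser) — synonymous.
Synonymous: 2 of 4.

2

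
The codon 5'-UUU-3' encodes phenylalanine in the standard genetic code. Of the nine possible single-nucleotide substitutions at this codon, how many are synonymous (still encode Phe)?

Position 1: none → 0 synonymous.
Position 2: none → 0 synonymous.
Position 3: UUC → 1 synonymous.
Total: 0 + 0 + 1 = 1.

1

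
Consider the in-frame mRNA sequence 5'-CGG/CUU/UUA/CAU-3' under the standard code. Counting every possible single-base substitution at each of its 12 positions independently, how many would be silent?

Codon 1 (CGG, Arg): 4 synonymous substitutions.
Codon 2 (CUU, Leu): 3 synonymous substitutions.
Codon 3 (UUA, Leu): 2 synonymous substitutions.
Codon 4 (CAU, His): 1 synonymous substitution.
Total: 4 + 3 + 2 + 1 = 10.

10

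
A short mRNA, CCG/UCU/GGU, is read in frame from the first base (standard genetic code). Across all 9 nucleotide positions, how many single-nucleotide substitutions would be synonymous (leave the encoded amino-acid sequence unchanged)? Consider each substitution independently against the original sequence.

9

Codon 1 (CCG, Pro): 3 synonymous substitutions.
Codon 2 (UCU, Ser): 3 synonymous substitutions.
Codon 3 (GGU, Gly): 3 synonymous substitutions.
Total: 3 + 3 + 3 = 9.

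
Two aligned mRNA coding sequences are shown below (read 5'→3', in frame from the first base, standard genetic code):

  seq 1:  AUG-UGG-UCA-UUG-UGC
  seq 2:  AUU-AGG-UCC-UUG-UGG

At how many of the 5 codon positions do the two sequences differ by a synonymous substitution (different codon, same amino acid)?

Codon 1: AUG Met / AUU Ile — nonsynonymous.
Codon 2: UGG Trp / AGG Arg — nonsynonymous.
Codon 3: UCA Ser / UCC Ser — synonymous.
Codon 4: UUG Leu / UUG Leu — identical.
Codon 5: UGC Cys / UGG Trp — nonsynonymous.
Synonymous differences: 1.

1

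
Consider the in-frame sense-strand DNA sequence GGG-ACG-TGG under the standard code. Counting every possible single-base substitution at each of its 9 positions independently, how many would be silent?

6

Codon 1 (GGG, Gly): 3 synonymous substitutions.
Codon 2 (ACG, Thr): 3 synonymous substitutions.
Codon 3 (TGG, Trp): 0 synonymous substitutions.
Total: 3 + 3 + 0 = 6.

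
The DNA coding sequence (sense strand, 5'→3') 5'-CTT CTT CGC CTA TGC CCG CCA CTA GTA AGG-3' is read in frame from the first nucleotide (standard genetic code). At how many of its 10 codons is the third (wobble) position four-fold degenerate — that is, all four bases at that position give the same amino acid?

8

Codon 1 CTT (Leu): third position 4-fold.
Codon 2 CTT (Leu): third position 4-fold.
Codon 3 CGC (Arg): third position 4-fold.
Codon 4 CTA (Leu): third position 4-fold.
Codon 5 TGC (Cys): third position 2-fold.
Codon 6 CCG (Pro): third position 4-fold.
Codon 7 CCA (Pro): third position 4-fold.
Codon 8 CTA (Leu): third position 4-fold.
Codon 9 GTA (Val): third position 4-fold.
Codon 10 AGG (Arg): third position 2-fold.
Four-fold degenerate third positions: 8.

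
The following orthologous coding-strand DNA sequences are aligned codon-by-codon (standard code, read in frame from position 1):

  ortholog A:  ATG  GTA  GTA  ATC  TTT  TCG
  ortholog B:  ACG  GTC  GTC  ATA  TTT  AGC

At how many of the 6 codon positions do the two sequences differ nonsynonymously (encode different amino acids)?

1

Codon 1: ATG Met / ACG Thr — nonsynonymous.
Codon 2: GTA Val / GTC Val — synonymous.
Codon 3: GTA Val / GTC Val — synonymous.
Codon 4: ATC Ile / ATA Ile — synonymous.
Codon 5: TTT Phe / TTT Phe — identical.
Codon 6: TCG Ser / AGC Ser — synonymous.
Nonsynonymous differences: 1.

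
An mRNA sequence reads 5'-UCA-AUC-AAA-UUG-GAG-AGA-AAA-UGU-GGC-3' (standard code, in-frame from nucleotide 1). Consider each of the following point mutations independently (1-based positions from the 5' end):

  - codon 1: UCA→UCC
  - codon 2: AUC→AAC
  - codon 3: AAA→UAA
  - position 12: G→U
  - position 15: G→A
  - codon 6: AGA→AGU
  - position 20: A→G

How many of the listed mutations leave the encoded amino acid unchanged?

2

Codon 1: UCA (Ser) → UCC (Ser) — synonymous.
Codon 2: AUC (Ile) → AAC (Asn) — missense.
Codon 3: AAA (Lys) → UAA (Stop) — nonsense.
Codon 4: UUG (Leu) → UUU (Phe) — missense.
Codon 5: GAG (Glu) → GAA (Glu) — synonymous.
Codon 6: AGA (Arg) → AGU (Ser) — missense.
Codon 7: AAA (Lys) → AGA (Arg) — missense.
Synonymous: 2 of 7.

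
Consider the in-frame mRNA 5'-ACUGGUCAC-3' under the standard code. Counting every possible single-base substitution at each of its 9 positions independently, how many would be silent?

7

Codon 1 (ACU, Thr): 3 synonymous substitutions.
Codon 2 (GGU, Gly): 3 synonymous substitutions.
Codon 3 (CAC, His): 1 synonymous substitution.
Total: 3 + 3 + 1 = 7.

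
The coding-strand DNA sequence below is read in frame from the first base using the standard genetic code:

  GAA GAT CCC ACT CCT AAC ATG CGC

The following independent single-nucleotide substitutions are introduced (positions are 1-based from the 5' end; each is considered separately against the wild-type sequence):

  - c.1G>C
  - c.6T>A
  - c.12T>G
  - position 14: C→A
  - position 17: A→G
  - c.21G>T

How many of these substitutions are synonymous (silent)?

1

Codon 1: GAA (Glu) → CAA (Gln) — missense.
Codon 2: GAT (Asp) → GAA (Glu) — missense.
Codon 4: ACT (Thr) → ACG (Thr) — synonymous.
Codon 5: CCT (Pro) → CAT (His) — missense.
Codon 6: AAC (Asn) → AGC (Ser) — missense.
Codon 7: ATG (Met) → ATT (Ile) — missense.
Synonymous: 1 of 6.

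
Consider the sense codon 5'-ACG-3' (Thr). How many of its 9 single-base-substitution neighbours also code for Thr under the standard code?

Position 1: none → 0 synonymous.
Position 2: none → 0 synonymous.
Position 3: ACT, ACC, ACA → 3 synonymous.
Total: 0 + 0 + 3 = 3.

3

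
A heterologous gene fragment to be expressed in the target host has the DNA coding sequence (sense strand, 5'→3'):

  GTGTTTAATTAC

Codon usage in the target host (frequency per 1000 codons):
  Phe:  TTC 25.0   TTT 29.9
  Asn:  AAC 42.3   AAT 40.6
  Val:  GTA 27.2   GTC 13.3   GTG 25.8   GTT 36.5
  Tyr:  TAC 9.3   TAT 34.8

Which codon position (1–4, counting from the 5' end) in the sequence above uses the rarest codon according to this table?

4

Codon 1 GTG (Val): 25.8 per 1000.
Codon 2 TTT (Phe): 29.9 per 1000.
Codon 3 AAT (Asn): 40.6 per 1000.
Codon 4 TAC (Tyr): 9.3 per 1000.
Lowest frequency is 9.3 at codon 4.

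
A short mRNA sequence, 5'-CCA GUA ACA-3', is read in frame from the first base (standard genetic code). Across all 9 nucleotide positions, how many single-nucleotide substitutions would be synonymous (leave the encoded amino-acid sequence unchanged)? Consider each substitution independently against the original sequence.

Codon 1 (CCA, Pro): 3 synonymous substitutions.
Codon 2 (GUA, Val): 3 synonymous substitutions.
Codon 3 (ACA, Thr): 3 synonymous substitutions.
Total: 3 + 3 + 3 = 9.

9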